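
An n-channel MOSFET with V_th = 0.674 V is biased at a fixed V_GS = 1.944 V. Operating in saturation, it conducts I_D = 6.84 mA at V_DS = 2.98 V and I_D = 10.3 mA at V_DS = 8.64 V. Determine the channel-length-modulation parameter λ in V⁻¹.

With V_GS fixed, I_D ∝ (1 + λ V_DS) in saturation, so I_D2/I_D1 = (1 + λ V_DS2)/(1 + λ V_DS1).
10.3/6.84 = 1.506 = (1 + 8.64 λ)/(1 + 2.98 λ).
Solving: λ (I_D1 V_DS2 − I_D2 V_DS1) = I_D2 − I_D1, so λ = (10.3 − 6.84) / (6.84 × 8.64 − 10.3 × 2.98) = 3.46 / 28.4 = 0.122 V⁻¹.

λ = 0.122 V⁻¹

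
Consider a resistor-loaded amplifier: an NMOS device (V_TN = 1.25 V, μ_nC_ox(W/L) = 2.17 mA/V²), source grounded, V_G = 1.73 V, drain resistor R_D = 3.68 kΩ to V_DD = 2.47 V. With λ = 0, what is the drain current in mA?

I_D = 0.250 mA

V_GS = V_G = 1.73 V, so V_ov = 1.73 − 1.25 = 0.48 V.
Assume saturation: I_D = ½ k_n V_ov² = 0.5 × 2.17 × 0.48² = 0.25 mA, giving V_DS = V_DD − I_D R_D = 2.47 − 0.25 × 3.68 = 1.55 V.
V_DS = 1.55 V ≥ V_ov = 0.48 V, confirming saturation.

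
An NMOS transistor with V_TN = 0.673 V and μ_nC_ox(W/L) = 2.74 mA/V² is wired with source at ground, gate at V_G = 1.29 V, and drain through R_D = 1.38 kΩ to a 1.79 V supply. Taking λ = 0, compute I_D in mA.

V_GS = V_G = 1.29 V, so V_ov = 1.29 − 0.673 = 0.617 V.
Assume saturation: I_D = ½ k_n V_ov² = 0.5 × 2.74 × 0.617² = 0.522 mA, giving V_DS = V_DD − I_D R_D = 1.79 − 0.522 × 1.38 = 1.07 V.
V_DS = 1.07 V ≥ V_ov = 0.617 V, confirming saturation.

I_D = 0.522 mA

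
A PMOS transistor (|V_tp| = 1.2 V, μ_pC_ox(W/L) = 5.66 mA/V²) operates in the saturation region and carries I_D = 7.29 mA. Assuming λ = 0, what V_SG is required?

V_SG = 2.80 V

In saturation I_D = ½ k_p (V_SG − |V_tp|)², so V_SG − |V_tp| = √(2 I_D / k_p) = √(2 × 7.29 / 5.66) = 1.6 V.
V_SG = 1.2 + 1.6 = 2.8 V.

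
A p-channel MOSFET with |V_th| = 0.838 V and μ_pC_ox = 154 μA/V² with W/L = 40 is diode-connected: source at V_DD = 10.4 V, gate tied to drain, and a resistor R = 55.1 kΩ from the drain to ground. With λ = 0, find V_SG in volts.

V_SG = 1.07 V

With gate tied to drain, V_SG = V_SD ≥ V_SG − |V_th|, so the device is in saturation.
k_p = μ_pC_ox · (W/L) = 6.16 mA/V².
KCL at the drain: ½ k_p (V_SG − |V_th|)² = (V_DD − V_SG)/R.
Let x = V_SG − 0.838. Then 170 x² + x − 9.562 = 0, giving x = 0.234 V (positive root), so V_SG = 1.07 V.
I_D = (V_DD − V_SG)/R = (10.4 − 1.07) / 55.1 = 0.169 mA.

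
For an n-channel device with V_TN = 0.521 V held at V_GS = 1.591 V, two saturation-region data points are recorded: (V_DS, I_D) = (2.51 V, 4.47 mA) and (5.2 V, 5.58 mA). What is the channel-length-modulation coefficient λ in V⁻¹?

With V_GS fixed, I_D ∝ (1 + λ V_DS) in saturation, so I_D2/I_D1 = (1 + λ V_DS2)/(1 + λ V_DS1).
5.58/4.47 = 1.248 = (1 + 5.2 λ)/(1 + 2.51 λ).
Solving: λ (I_D1 V_DS2 − I_D2 V_DS1) = I_D2 − I_D1, so λ = (5.58 − 4.47) / (4.47 × 5.2 − 5.58 × 2.51) = 1.11 / 9.24 = 0.12 V⁻¹.

λ = 0.120 V⁻¹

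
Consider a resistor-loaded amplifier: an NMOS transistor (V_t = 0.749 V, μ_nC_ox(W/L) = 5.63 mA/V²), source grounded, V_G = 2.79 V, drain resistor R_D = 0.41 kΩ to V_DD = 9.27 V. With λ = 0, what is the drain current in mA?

I_D = 11.7 mA

V_GS = V_G = 2.79 V, so V_ov = 2.79 − 0.749 = 2.04 V.
Assume saturation: I_D = ½ k_n V_ov² = 0.5 × 5.63 × 2.04² = 11.7 mA, giving V_DS = V_DD − I_D R_D = 9.27 − 11.7 × 0.41 = 4.46 V.
V_DS = 4.46 V ≥ V_ov = 2.04 V, confirming saturation.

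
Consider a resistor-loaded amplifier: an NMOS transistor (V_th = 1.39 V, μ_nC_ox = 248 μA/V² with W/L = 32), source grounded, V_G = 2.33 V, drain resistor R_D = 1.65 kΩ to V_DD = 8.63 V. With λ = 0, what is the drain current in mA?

I_D = 3.51 mA

V_GS = V_G = 2.33 V, so V_ov = 2.33 − 1.39 = 0.94 V.
k_n = μ_nC_ox · (W/L) = 7.936 mA/V².
Assume saturation: I_D = ½ k_n V_ov² = 0.5 × 7.936 × 0.94² = 3.51 mA, giving V_DS = V_DD − I_D R_D = 8.63 − 3.51 × 1.65 = 2.84 V.
V_DS = 2.84 V ≥ V_ov = 0.94 V, confirming saturation.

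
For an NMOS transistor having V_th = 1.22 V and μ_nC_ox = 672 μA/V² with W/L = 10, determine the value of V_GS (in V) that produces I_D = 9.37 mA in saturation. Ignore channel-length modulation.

k_n = μ_nC_ox · (W/L) = 6.72 mA/V².
In saturation I_D = ½ k_n (V_GS − V_th)², so V_GS − V_th = √(2 I_D / k_n) = √(2 × 9.37 / 6.72) = 1.67 V.
V_GS = 1.22 + 1.67 = 2.89 V.

V_GS = 2.89 V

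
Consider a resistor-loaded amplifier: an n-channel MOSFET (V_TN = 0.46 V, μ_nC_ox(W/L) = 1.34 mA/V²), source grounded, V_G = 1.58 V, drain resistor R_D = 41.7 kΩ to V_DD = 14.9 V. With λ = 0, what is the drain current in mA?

V_GS = V_G = 1.58 V, so V_ov = 1.58 − 0.46 = 1.12 V.
Assume saturation: I_D = ½ k_n V_ov² = 0.5 × 1.34 × 1.12² = 0.84 mA, giving V_DS = V_DD − I_D R_D = 14.9 − 0.84 × 41.7 = -20.1 V.
But -20.1 V < V_ov = 1.12 V, so the device is actually in triode.
In triode I_D = k_n[V_ov V_DS − ½ V_DS²] and I_D = (V_DD − V_DS)/R_D. Equating: 27.9 V_DS² − 63.58 V_DS + 14.9 = 0, giving V_DS = 0.265 V (the root below V_ov).
I_D = (14.9 − 0.265) / 41.7 = 0.351 mA.

I_D = 0.351 mA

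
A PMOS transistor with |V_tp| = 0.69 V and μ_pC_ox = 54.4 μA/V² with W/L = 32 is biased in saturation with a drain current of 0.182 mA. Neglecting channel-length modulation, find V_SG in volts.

k_p = μ_pC_ox · (W/L) = 1.741 mA/V².
In saturation I_D = ½ k_p (V_SG − |V_tp|)², so V_SG − |V_tp| = √(2 I_D / k_p) = √(2 × 0.182 / 1.741) = 0.457 V.
V_SG = 0.69 + 0.457 = 1.15 V.

V_SG = 1.15 V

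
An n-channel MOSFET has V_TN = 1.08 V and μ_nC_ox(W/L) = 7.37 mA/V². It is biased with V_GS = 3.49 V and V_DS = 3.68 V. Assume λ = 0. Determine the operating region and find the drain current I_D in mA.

V_ov = V_GS − V_TN = 3.49 − 1.08 = 2.41 V.
Since V_DS = 3.68 V ≥ V_ov = 2.41 V, the device is in saturation.
I_D = ½ k_n V_ov² = 0.5 × 7.37 × 2.41² = 21.4 mA.

Saturation; I_D = 21.4 mA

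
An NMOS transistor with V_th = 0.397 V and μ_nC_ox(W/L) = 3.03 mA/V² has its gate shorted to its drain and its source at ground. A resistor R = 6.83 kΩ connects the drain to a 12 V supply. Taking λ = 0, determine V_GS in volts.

With gate tied to drain, V_GS = V_DS ≥ V_GS − V_th, so the device is in saturation.
KCL at the drain: ½ k_n (V_GS − V_th)² = (V_DD − V_GS)/R.
Let x = V_GS − 0.397. Then 10.3 x² + x − 11.6 = 0, giving x = 1.01 V (positive root), so V_GS = 1.41 V.
I_D = (V_DD − V_GS)/R = (12 − 1.41) / 6.83 = 1.55 mA.

V_GS = 1.41 V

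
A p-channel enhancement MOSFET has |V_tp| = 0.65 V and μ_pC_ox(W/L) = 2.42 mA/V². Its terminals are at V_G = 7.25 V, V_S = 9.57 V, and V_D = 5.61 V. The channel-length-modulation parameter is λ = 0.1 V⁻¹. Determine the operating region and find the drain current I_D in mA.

V_SG = V_S − V_G = 9.57 − 7.25 = 2.32 V; V_SD = V_S − V_D = 9.57 − 5.61 = 3.96 V.
V_ov = V_SG − |V_tp| = 2.32 − 0.65 = 1.67 V.
Since V_SD = 3.96 V ≥ V_ov = 1.67 V, the device is in saturation.
I_D = ½ k_p V_ov² (1 + λ V_SD) = 0.5 × 2.42 × 1.67² × (1 + 0.1 × 3.96) = 4.71 mA.

Saturation; I_D = 4.71 mA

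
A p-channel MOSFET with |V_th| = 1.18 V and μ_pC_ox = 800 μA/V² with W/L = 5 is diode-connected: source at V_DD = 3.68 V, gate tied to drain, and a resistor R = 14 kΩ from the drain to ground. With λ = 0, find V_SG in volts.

With gate tied to drain, V_SG = V_SD ≥ V_SG − |V_th|, so the device is in saturation.
k_p = μ_pC_ox · (W/L) = 4 mA/V².
KCL at the drain: ½ k_p (V_SG − |V_th|)² = (V_DD − V_SG)/R.
Let x = V_SG − 1.18. Then 28 x² + x − 2.5 = 0, giving x = 0.281 V (positive root), so V_SG = 1.46 V.
I_D = (V_DD − V_SG)/R = (3.68 − 1.46) / 14 = 0.158 mA.

V_SG = 1.46 V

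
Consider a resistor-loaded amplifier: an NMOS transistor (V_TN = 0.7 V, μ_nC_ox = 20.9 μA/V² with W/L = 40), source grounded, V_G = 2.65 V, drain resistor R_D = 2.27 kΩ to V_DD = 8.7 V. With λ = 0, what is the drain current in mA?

V_GS = V_G = 2.65 V, so V_ov = 2.65 − 0.7 = 1.95 V.
k_n = μ_nC_ox · (W/L) = 0.836 mA/V².
Assume saturation: I_D = ½ k_n V_ov² = 0.5 × 0.836 × 1.95² = 1.59 mA, giving V_DS = V_DD − I_D R_D = 8.7 − 1.59 × 2.27 = 5.09 V.
V_DS = 5.09 V ≥ V_ov = 1.95 V, confirming saturation.

I_D = 1.59 mA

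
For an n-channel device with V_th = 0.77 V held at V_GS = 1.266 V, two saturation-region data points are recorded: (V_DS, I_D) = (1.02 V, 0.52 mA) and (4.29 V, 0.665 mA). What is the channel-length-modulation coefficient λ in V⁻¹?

With V_GS fixed, I_D ∝ (1 + λ V_DS) in saturation, so I_D2/I_D1 = (1 + λ V_DS2)/(1 + λ V_DS1).
0.665/0.52 = 1.279 = (1 + 4.29 λ)/(1 + 1.02 λ).
Solving: λ (I_D1 V_DS2 − I_D2 V_DS1) = I_D2 − I_D1, so λ = (0.665 − 0.52) / (0.52 × 4.29 − 0.665 × 1.02) = 0.145 / 1.55 = 0.0934 V⁻¹.

λ = 0.0934 V⁻¹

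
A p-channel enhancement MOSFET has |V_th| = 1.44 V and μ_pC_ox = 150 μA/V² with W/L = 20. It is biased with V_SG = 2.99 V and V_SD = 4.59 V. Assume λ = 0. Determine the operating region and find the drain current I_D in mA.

Saturation; I_D = 3.60 mA

k_p = μ_pC_ox · (W/L) = 3 mA/V².
V_ov = V_SG − |V_th| = 2.99 − 1.44 = 1.55 V.
Since V_SD = 4.59 V ≥ V_ov = 1.55 V, the device is in saturation.
I_D = ½ k_p V_ov² = 0.5 × 3 × 1.55² = 3.6 mA.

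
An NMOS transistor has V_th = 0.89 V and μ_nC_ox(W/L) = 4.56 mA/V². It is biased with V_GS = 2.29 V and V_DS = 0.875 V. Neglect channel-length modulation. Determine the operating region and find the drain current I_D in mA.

Triode; I_D = 3.84 mA

V_ov = V_GS − V_th = 2.29 − 0.89 = 1.4 V.
Since V_DS = 0.875 V < V_ov = 1.4 V, the device is in the triode region.
I_D = k_n [V_ov · V_DS − ½ V_DS²] = 4.56 × [1.4 × 0.875 − 0.5 × 0.875²] = 3.84 mA.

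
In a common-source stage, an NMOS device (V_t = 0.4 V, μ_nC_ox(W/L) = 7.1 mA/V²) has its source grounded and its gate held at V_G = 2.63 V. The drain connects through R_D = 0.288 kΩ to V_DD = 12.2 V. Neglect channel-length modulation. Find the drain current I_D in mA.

I_D = 17.7 mA

V_GS = V_G = 2.63 V, so V_ov = 2.63 − 0.4 = 2.23 V.
Assume saturation: I_D = ½ k_n V_ov² = 0.5 × 7.1 × 2.23² = 17.7 mA, giving V_DS = V_DD − I_D R_D = 12.2 − 17.7 × 0.288 = 7.12 V.
V_DS = 7.12 V ≥ V_ov = 2.23 V, confirming saturation.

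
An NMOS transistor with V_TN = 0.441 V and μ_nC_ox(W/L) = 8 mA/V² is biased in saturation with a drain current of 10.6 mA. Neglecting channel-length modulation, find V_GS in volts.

V_GS = 2.07 V

In saturation I_D = ½ k_n (V_GS − V_TN)², so V_GS − V_TN = √(2 I_D / k_n) = √(2 × 10.6 / 8) = 1.63 V.
V_GS = 0.441 + 1.63 = 2.07 V.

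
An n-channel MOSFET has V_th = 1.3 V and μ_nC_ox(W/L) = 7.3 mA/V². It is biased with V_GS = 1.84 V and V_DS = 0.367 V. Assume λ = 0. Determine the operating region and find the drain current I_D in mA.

Triode; I_D = 0.955 mA

V_ov = V_GS − V_th = 1.84 − 1.3 = 0.54 V.
Since V_DS = 0.367 V < V_ov = 0.54 V, the device is in the triode region.
I_D = k_n [V_ov · V_DS − ½ V_DS²] = 7.3 × [0.54 × 0.367 − 0.5 × 0.367²] = 0.955 mA.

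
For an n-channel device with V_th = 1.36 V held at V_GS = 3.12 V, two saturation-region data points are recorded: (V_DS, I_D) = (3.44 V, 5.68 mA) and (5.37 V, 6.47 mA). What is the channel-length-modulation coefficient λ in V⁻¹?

λ = 0.0958 V⁻¹

With V_GS fixed, I_D ∝ (1 + λ V_DS) in saturation, so I_D2/I_D1 = (1 + λ V_DS2)/(1 + λ V_DS1).
6.47/5.68 = 1.139 = (1 + 5.37 λ)/(1 + 3.44 λ).
Solving: λ (I_D1 V_DS2 − I_D2 V_DS1) = I_D2 − I_D1, so λ = (6.47 − 5.68) / (5.68 × 5.37 − 6.47 × 3.44) = 0.79 / 8.24 = 0.0958 V⁻¹.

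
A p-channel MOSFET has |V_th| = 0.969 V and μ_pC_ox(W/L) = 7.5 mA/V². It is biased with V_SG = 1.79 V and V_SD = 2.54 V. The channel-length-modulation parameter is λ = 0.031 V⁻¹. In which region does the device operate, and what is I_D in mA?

V_ov = V_SG − |V_th| = 1.79 − 0.969 = 0.821 V.
Since V_SD = 2.54 V ≥ V_ov = 0.821 V, the device is in saturation.
I_D = ½ k_p V_ov² (1 + λ V_SD) = 0.5 × 7.5 × 0.821² × (1 + 0.031 × 2.54) = 2.73 mA.

Saturation; I_D = 2.73 mA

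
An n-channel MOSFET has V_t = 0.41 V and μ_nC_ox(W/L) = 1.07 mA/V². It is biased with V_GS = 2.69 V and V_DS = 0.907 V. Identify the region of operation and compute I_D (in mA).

V_ov = V_GS − V_t = 2.69 − 0.41 = 2.28 V.
Since V_DS = 0.907 V < V_ov = 2.28 V, the device is in the triode region.
I_D = k_n [V_ov · V_DS − ½ V_DS²] = 1.07 × [2.28 × 0.907 − 0.5 × 0.907²] = 1.77 mA.

Triode; I_D = 1.77 mA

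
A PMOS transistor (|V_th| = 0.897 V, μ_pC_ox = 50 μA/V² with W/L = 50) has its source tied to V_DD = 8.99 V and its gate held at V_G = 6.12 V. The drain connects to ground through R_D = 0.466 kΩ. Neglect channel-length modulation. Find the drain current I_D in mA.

V_SG = V_DD − V_G = 8.99 − 6.12 = 2.87 V, so V_ov = 2.87 − 0.897 = 1.97 V.
k_p = μ_pC_ox · (W/L) = 2.5 mA/V².
Assume saturation: I_D = ½ k_p V_ov² = 0.5 × 2.5 × 1.97² = 4.87 mA, giving V_SD = V_DD − I_D R_D = 8.99 − 4.87 × 0.466 = 6.72 V.
V_SD = 6.72 V ≥ V_ov = 1.97 V, confirming saturation.

I_D = 4.87 mA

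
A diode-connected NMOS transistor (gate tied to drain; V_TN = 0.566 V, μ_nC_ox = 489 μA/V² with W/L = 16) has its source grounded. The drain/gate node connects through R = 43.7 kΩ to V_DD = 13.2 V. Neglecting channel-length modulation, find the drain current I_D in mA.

With gate tied to drain, V_GS = V_DS ≥ V_GS − V_TN, so the device is in saturation.
k_n = μ_nC_ox · (W/L) = 7.824 mA/V².
KCL at the drain: ½ k_n (V_GS − V_TN)² = (V_DD − V_GS)/R.
Let x = V_GS − 0.566. Then 171 x² + x − 12.63 = 0, giving x = 0.269 V (positive root), so V_GS = 0.835 V.
I_D = (V_DD − V_GS)/R = (13.2 − 0.835) / 43.7 = 0.283 mA.

I_D = 0.283 mA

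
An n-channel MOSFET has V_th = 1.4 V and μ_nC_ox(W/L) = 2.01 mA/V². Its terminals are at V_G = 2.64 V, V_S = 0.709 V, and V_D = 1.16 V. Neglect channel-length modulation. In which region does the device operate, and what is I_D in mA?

Triode; I_D = 0.277 mA

V_GS = V_G − V_S = 2.64 − 0.709 = 1.93 V; V_DS = V_D − V_S = 1.16 − 0.709 = 0.451 V.
V_ov = V_GS − V_th = 1.93 − 1.4 = 0.531 V.
Since V_DS = 0.451 V < V_ov = 0.531 V, the device is in the triode region.
I_D = k_n [V_ov · V_DS − ½ V_DS²] = 2.01 × [0.531 × 0.451 − 0.5 × 0.451²] = 0.277 mA.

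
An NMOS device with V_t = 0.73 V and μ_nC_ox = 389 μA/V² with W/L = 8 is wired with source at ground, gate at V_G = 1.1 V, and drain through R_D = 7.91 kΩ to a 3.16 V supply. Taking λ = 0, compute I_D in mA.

I_D = 0.213 mA

V_GS = V_G = 1.1 V, so V_ov = 1.1 − 0.73 = 0.37 V.
k_n = μ_nC_ox · (W/L) = 3.112 mA/V².
Assume saturation: I_D = ½ k_n V_ov² = 0.5 × 3.112 × 0.37² = 0.213 mA, giving V_DS = V_DD − I_D R_D = 3.16 − 0.213 × 7.91 = 1.48 V.
V_DS = 1.48 V ≥ V_ov = 0.37 V, confirming saturation.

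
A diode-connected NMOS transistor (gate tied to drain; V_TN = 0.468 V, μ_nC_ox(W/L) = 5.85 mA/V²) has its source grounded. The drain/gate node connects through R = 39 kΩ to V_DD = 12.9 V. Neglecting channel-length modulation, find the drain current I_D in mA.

With gate tied to drain, V_GS = V_DS ≥ V_GS − V_TN, so the device is in saturation.
KCL at the drain: ½ k_n (V_GS − V_TN)² = (V_DD − V_GS)/R.
Let x = V_GS − 0.468. Then 114 x² + x − 12.43 = 0, giving x = 0.326 V (positive root), so V_GS = 0.794 V.
I_D = (V_DD − V_GS)/R = (12.9 − 0.794) / 39 = 0.31 mA.

I_D = 0.310 mA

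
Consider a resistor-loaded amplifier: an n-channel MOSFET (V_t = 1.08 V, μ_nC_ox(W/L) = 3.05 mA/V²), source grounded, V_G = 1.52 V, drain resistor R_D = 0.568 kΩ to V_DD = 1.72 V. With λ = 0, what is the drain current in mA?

V_GS = V_G = 1.52 V, so V_ov = 1.52 − 1.08 = 0.44 V.
Assume saturation: I_D = ½ k_n V_ov² = 0.5 × 3.05 × 0.44² = 0.295 mA, giving V_DS = V_DD − I_D R_D = 1.72 − 0.295 × 0.568 = 1.55 V.
V_DS = 1.55 V ≥ V_ov = 0.44 V, confirming saturation.

I_D = 0.295 mA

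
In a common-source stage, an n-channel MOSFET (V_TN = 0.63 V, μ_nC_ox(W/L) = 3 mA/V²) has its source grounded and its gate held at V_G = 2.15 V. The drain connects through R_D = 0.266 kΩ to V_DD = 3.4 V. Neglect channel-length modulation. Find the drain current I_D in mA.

V_GS = V_G = 2.15 V, so V_ov = 2.15 − 0.63 = 1.52 V.
Assume saturation: I_D = ½ k_n V_ov² = 0.5 × 3 × 1.52² = 3.47 mA, giving V_DS = V_DD − I_D R_D = 3.4 − 3.47 × 0.266 = 2.48 V.
V_DS = 2.48 V ≥ V_ov = 1.52 V, confirming saturation.

I_D = 3.47 mA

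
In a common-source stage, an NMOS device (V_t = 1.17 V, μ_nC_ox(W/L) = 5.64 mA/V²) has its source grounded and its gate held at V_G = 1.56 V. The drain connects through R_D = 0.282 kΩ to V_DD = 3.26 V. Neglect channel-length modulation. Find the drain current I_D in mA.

V_GS = V_G = 1.56 V, so V_ov = 1.56 − 1.17 = 0.39 V.
Assume saturation: I_D = ½ k_n V_ov² = 0.5 × 5.64 × 0.39² = 0.429 mA, giving V_DS = V_DD − I_D R_D = 3.26 − 0.429 × 0.282 = 3.14 V.
V_DS = 3.14 V ≥ V_ov = 0.39 V, confirming saturation.

I_D = 0.429 mA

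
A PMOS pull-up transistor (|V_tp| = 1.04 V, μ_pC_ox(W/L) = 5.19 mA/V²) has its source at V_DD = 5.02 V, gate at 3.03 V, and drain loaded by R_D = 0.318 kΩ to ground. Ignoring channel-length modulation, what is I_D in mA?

V_SG = V_DD − V_G = 5.02 − 3.03 = 1.99 V, so V_ov = 1.99 − 1.04 = 0.95 V.
Assume saturation: I_D = ½ k_p V_ov² = 0.5 × 5.19 × 0.95² = 2.34 mA, giving V_SD = V_DD − I_D R_D = 5.02 − 2.34 × 0.318 = 4.28 V.
V_SD = 4.28 V ≥ V_ov = 0.95 V, confirming saturation.

I_D = 2.34 mA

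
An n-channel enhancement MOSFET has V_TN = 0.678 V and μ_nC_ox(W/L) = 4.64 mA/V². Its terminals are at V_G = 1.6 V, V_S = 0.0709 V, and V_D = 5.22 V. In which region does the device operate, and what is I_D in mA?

V_GS = V_G − V_S = 1.6 − 0.0709 = 1.53 V; V_DS = V_D − V_S = 5.22 − 0.0709 = 5.15 V.
V_ov = V_GS − V_TN = 1.53 − 0.678 = 0.851 V.
Since V_DS = 5.15 V ≥ V_ov = 0.851 V, the device is in saturation.
I_D = ½ k_n V_ov² = 0.5 × 4.64 × 0.851² = 1.68 mA.

Saturation; I_D = 1.68 mA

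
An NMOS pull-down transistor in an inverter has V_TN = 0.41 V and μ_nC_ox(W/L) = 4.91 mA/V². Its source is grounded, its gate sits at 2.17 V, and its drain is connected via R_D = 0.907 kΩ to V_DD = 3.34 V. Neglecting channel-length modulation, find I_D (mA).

V_GS = V_G = 2.17 V, so V_ov = 2.17 − 0.41 = 1.76 V.
Assume saturation: I_D = ½ k_n V_ov² = 0.5 × 4.91 × 1.76² = 7.6 mA, giving V_DS = V_DD − I_D R_D = 3.34 − 7.6 × 0.907 = -3.56 V.
But -3.56 V < V_ov = 1.76 V, so the device is actually in triode.
In triode I_D = k_n[V_ov V_DS − ½ V_DS²] and I_D = (V_DD − V_DS)/R_D. Equating: 2.23 V_DS² − 8.838 V_DS + 3.34 = 0, giving V_DS = 0.423 V (the root below V_ov).
I_D = (3.34 − 0.423) / 0.907 = 3.22 mA.

I_D = 3.22 mA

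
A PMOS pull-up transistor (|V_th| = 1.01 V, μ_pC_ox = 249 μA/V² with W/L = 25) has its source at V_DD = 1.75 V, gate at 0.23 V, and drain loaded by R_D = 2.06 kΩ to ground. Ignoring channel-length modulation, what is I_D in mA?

I_D = 0.695 mA

V_SG = V_DD − V_G = 1.75 − 0.23 = 1.52 V, so V_ov = 1.52 − 1.01 = 0.51 V.
k_p = μ_pC_ox · (W/L) = 6.225 mA/V².
Assume saturation: I_D = ½ k_p V_ov² = 0.5 × 6.225 × 0.51² = 0.81 mA, giving V_SD = V_DD − I_D R_D = 1.75 − 0.81 × 2.06 = 0.0823 V.
But 0.0823 V < V_ov = 0.51 V, so the device is actually in triode.
In triode I_D = k_p[V_ov V_SD − ½ V_SD²] and I_D = (V_DD − V_SD)/R_D. Equating: 6.41 V_SD² − 7.54 V_SD + 1.75 = 0, giving V_SD = 0.318 V (the root below V_ov).
I_D = (1.75 − 0.318) / 2.06 = 0.695 mA.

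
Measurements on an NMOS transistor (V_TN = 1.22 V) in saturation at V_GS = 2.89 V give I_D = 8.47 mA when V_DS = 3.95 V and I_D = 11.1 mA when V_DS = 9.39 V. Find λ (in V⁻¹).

With V_GS fixed, I_D ∝ (1 + λ V_DS) in saturation, so I_D2/I_D1 = (1 + λ V_DS2)/(1 + λ V_DS1).
11.1/8.47 = 1.311 = (1 + 9.39 λ)/(1 + 3.95 λ).
Solving: λ (I_D1 V_DS2 − I_D2 V_DS1) = I_D2 − I_D1, so λ = (11.1 − 8.47) / (8.47 × 9.39 − 11.1 × 3.95) = 2.63 / 35.7 = 0.0737 V⁻¹.

λ = 0.0737 V⁻¹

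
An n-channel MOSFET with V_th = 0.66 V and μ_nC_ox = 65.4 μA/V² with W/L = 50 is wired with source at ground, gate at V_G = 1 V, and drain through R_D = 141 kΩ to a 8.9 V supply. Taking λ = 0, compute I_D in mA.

V_GS = V_G = 1 V, so V_ov = 1 − 0.66 = 0.34 V.
k_n = μ_nC_ox · (W/L) = 3.27 mA/V².
Assume saturation: I_D = ½ k_n V_ov² = 0.5 × 3.27 × 0.34² = 0.189 mA, giving V_DS = V_DD − I_D R_D = 8.9 − 0.189 × 141 = -17.7 V.
But -17.7 V < V_ov = 0.34 V, so the device is actually in triode.
In triode I_D = k_n[V_ov V_DS − ½ V_DS²] and I_D = (V_DD − V_DS)/R_D. Equating: 231 V_DS² − 157.8 V_DS + 8.9 = 0, giving V_DS = 0.062 V (the root below V_ov).
I_D = (8.9 − 0.062) / 141 = 0.0627 mA.

I_D = 0.0627 mA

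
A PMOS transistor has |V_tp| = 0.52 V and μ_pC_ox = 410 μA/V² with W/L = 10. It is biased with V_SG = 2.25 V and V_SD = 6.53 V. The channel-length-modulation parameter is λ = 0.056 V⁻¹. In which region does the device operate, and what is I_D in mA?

Saturation; I_D = 8.38 mA

k_p = μ_pC_ox · (W/L) = 4.1 mA/V².
V_ov = V_SG − |V_tp| = 2.25 − 0.52 = 1.73 V.
Since V_SD = 6.53 V ≥ V_ov = 1.73 V, the device is in saturation.
I_D = ½ k_p V_ov² (1 + λ V_SD) = 0.5 × 4.1 × 1.73² × (1 + 0.056 × 6.53) = 8.38 mA.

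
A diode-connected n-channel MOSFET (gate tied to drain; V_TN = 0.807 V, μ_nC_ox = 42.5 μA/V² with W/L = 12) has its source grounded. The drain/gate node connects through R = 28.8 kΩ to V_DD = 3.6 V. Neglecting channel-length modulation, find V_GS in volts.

With gate tied to drain, V_GS = V_DS ≥ V_GS − V_TN, so the device is in saturation.
k_n = μ_nC_ox · (W/L) = 0.51 mA/V².
KCL at the drain: ½ k_n (V_GS − V_TN)² = (V_DD − V_GS)/R.
Let x = V_GS − 0.807. Then 7.34 x² + x − 2.793 = 0, giving x = 0.552 V (positive root), so V_GS = 1.36 V.
I_D = (V_DD − V_GS)/R = (3.6 − 1.36) / 28.8 = 0.0778 mA.

V_GS = 1.36 V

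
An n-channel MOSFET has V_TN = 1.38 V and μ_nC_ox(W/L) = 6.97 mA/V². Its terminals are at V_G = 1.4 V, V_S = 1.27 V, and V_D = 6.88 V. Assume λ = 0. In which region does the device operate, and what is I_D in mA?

Cutoff; I_D = 0 mA

V_GS = V_G − V_S = 1.4 − 1.27 = 0.13 V; V_DS = V_D − V_S = 6.88 − 1.27 = 5.61 V.
V_GS = 0.13 V < V_TN = 1.38 V, so the transistor is in cutoff.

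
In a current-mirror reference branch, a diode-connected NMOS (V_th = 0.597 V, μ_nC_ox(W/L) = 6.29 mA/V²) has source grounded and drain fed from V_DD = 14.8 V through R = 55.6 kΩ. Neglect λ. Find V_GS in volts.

With gate tied to drain, V_GS = V_DS ≥ V_GS − V_th, so the device is in saturation.
KCL at the drain: ½ k_n (V_GS − V_th)² = (V_DD − V_GS)/R.
Let x = V_GS − 0.597. Then 175 x² + x − 14.2 = 0, giving x = 0.282 V (positive root), so V_GS = 0.879 V.
I_D = (V_DD − V_GS)/R = (14.8 − 0.879) / 55.6 = 0.25 mA.

V_GS = 0.879 V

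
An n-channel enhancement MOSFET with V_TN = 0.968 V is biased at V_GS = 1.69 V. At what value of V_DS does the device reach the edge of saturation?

V_DS,sat = 0.722 V

The boundary between triode and saturation is V_DS = V_GS − V_TN = V_ov.
V_ov = 1.69 − 0.968 = 0.722 V.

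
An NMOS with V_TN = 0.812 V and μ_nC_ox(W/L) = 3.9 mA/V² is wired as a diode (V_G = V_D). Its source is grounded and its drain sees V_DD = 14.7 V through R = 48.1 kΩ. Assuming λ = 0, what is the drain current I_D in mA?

I_D = 0.281 mA

With gate tied to drain, V_GS = V_DS ≥ V_GS − V_TN, so the device is in saturation.
KCL at the drain: ½ k_n (V_GS − V_TN)² = (V_DD − V_GS)/R.
Let x = V_GS − 0.812. Then 93.8 x² + x − 13.89 = 0, giving x = 0.38 V (positive root), so V_GS = 1.19 V.
I_D = (V_DD − V_GS)/R = (14.7 − 1.19) / 48.1 = 0.281 mA.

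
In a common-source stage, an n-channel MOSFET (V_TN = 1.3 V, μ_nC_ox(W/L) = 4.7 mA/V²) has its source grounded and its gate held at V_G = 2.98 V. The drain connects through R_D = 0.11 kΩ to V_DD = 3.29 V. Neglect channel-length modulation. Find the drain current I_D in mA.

I_D = 6.63 mA

V_GS = V_G = 2.98 V, so V_ov = 2.98 − 1.3 = 1.68 V.
Assume saturation: I_D = ½ k_n V_ov² = 0.5 × 4.7 × 1.68² = 6.63 mA, giving V_DS = V_DD − I_D R_D = 3.29 − 6.63 × 0.11 = 2.56 V.
V_DS = 2.56 V ≥ V_ov = 1.68 V, confirming saturation.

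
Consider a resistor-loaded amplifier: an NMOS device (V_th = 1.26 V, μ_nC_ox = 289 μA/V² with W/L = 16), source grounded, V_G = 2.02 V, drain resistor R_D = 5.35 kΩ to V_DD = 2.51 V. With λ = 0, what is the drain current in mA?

V_GS = V_G = 2.02 V, so V_ov = 2.02 − 1.26 = 0.76 V.
k_n = μ_nC_ox · (W/L) = 4.624 mA/V².
Assume saturation: I_D = ½ k_n V_ov² = 0.5 × 4.624 × 0.76² = 1.34 mA, giving V_DS = V_DD − I_D R_D = 2.51 − 1.34 × 5.35 = -4.63 V.
But -4.63 V < V_ov = 0.76 V, so the device is actually in triode.
In triode I_D = k_n[V_ov V_DS − ½ V_DS²] and I_D = (V_DD − V_DS)/R_D. Equating: 12.4 V_DS² − 19.8 V_DS + 2.51 = 0, giving V_DS = 0.139 V (the root below V_ov).
I_D = (2.51 − 0.139) / 5.35 = 0.443 mA.

I_D = 0.443 mA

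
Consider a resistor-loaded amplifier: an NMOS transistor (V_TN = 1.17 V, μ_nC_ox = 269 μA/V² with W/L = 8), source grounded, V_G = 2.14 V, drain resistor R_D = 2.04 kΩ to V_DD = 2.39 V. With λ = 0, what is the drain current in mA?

I_D = 0.873 mA

V_GS = V_G = 2.14 V, so V_ov = 2.14 − 1.17 = 0.97 V.
k_n = μ_nC_ox · (W/L) = 2.152 mA/V².
Assume saturation: I_D = ½ k_n V_ov² = 0.5 × 2.152 × 0.97² = 1.01 mA, giving V_DS = V_DD − I_D R_D = 2.39 − 1.01 × 2.04 = 0.325 V.
But 0.325 V < V_ov = 0.97 V, so the device is actually in triode.
In triode I_D = k_n[V_ov V_DS − ½ V_DS²] and I_D = (V_DD − V_DS)/R_D. Equating: 2.2 V_DS² − 5.258 V_DS + 2.39 = 0, giving V_DS = 0.61 V (the root below V_ov).
I_D = (2.39 − 0.61) / 2.04 = 0.873 mA.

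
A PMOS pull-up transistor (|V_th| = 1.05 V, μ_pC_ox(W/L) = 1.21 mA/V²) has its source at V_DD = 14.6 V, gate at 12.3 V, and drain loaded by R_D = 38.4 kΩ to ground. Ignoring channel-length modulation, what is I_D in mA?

I_D = 0.373 mA

V_SG = V_DD − V_G = 14.6 − 12.3 = 2.3 V, so V_ov = 2.3 − 1.05 = 1.25 V.
Assume saturation: I_D = ½ k_p V_ov² = 0.5 × 1.21 × 1.25² = 0.945 mA, giving V_SD = V_DD − I_D R_D = 14.6 − 0.945 × 38.4 = -21.7 V.
But -21.7 V < V_ov = 1.25 V, so the device is actually in triode.
In triode I_D = k_p[V_ov V_SD − ½ V_SD²] and I_D = (V_DD − V_SD)/R_D. Equating: 23.2 V_SD² − 59.08 V_SD + 14.6 = 0, giving V_SD = 0.277 V (the root below V_ov).
I_D = (14.6 − 0.277) / 38.4 = 0.373 mA.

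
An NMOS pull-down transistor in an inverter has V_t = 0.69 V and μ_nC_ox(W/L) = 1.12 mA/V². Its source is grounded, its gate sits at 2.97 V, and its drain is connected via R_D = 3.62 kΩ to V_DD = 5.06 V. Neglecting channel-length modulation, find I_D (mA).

V_GS = V_G = 2.97 V, so V_ov = 2.97 − 0.69 = 2.28 V.
Assume saturation: I_D = ½ k_n V_ov² = 0.5 × 1.12 × 2.28² = 2.91 mA, giving V_DS = V_DD − I_D R_D = 5.06 − 2.91 × 3.62 = -5.48 V.
But -5.48 V < V_ov = 2.28 V, so the device is actually in triode.
In triode I_D = k_n[V_ov V_DS − ½ V_DS²] and I_D = (V_DD − V_DS)/R_D. Equating: 2.03 V_DS² − 10.24 V_DS + 5.06 = 0, giving V_DS = 0.555 V (the root below V_ov).
I_D = (5.06 − 0.555) / 3.62 = 1.24 mA.

I_D = 1.24 mA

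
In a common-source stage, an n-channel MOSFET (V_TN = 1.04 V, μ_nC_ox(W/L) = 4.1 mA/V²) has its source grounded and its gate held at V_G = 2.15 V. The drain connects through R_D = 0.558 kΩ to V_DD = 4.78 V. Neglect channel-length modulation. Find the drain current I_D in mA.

V_GS = V_G = 2.15 V, so V_ov = 2.15 − 1.04 = 1.11 V.
Assume saturation: I_D = ½ k_n V_ov² = 0.5 × 4.1 × 1.11² = 2.53 mA, giving V_DS = V_DD − I_D R_D = 4.78 − 2.53 × 0.558 = 3.37 V.
V_DS = 3.37 V ≥ V_ov = 1.11 V, confirming saturation.

I_D = 2.53 mA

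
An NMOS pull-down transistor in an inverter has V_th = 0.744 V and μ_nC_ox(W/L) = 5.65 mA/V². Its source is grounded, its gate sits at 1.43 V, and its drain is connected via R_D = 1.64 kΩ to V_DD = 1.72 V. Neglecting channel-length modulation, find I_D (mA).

I_D = 0.875 mA

V_GS = V_G = 1.43 V, so V_ov = 1.43 − 0.744 = 0.686 V.
Assume saturation: I_D = ½ k_n V_ov² = 0.5 × 5.65 × 0.686² = 1.33 mA, giving V_DS = V_DD − I_D R_D = 1.72 − 1.33 × 1.64 = -0.46 V.
But -0.46 V < V_ov = 0.686 V, so the device is actually in triode.
In triode I_D = k_n[V_ov V_DS − ½ V_DS²] and I_D = (V_DD − V_DS)/R_D. Equating: 4.63 V_DS² − 7.356 V_DS + 1.72 = 0, giving V_DS = 0.285 V (the root below V_ov).
I_D = (1.72 − 0.285) / 1.64 = 0.875 mA.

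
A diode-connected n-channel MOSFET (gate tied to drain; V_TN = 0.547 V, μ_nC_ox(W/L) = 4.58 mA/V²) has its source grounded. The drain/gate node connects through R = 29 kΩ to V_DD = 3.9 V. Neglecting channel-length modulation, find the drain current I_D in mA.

With gate tied to drain, V_GS = V_DS ≥ V_GS − V_TN, so the device is in saturation.
KCL at the drain: ½ k_n (V_GS − V_TN)² = (V_DD − V_GS)/R.
Let x = V_GS − 0.547. Then 66.4 x² + x − 3.353 = 0, giving x = 0.217 V (positive root), so V_GS = 0.764 V.
I_D = (V_DD − V_GS)/R = (3.9 − 0.764) / 29 = 0.108 mA.

I_D = 0.108 mA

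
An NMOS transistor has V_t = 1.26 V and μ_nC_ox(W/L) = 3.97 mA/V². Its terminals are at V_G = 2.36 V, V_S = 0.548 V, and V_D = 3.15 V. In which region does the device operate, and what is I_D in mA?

V_GS = V_G − V_S = 2.36 − 0.548 = 1.81 V; V_DS = V_D − V_S = 3.15 − 0.548 = 2.6 V.
V_ov = V_GS − V_t = 1.81 − 1.26 = 0.552 V.
Since V_DS = 2.6 V ≥ V_ov = 0.552 V, the device is in saturation.
I_D = ½ k_n V_ov² = 0.5 × 3.97 × 0.552² = 0.605 mA.

Saturation; I_D = 0.605 mA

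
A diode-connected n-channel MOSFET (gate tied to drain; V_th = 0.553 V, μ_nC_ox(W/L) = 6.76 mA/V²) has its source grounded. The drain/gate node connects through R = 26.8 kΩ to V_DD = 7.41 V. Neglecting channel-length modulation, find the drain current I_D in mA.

I_D = 0.246 mA

With gate tied to drain, V_GS = V_DS ≥ V_GS − V_th, so the device is in saturation.
KCL at the drain: ½ k_n (V_GS − V_th)² = (V_DD − V_GS)/R.
Let x = V_GS − 0.553. Then 90.6 x² + x − 6.857 = 0, giving x = 0.27 V (positive root), so V_GS = 0.823 V.
I_D = (V_DD − V_GS)/R = (7.41 − 0.823) / 26.8 = 0.246 mA.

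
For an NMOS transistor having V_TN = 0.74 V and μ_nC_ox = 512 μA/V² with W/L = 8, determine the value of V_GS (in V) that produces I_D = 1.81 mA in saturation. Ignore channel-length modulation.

V_GS = 1.68 V

k_n = μ_nC_ox · (W/L) = 4.096 mA/V².
In saturation I_D = ½ k_n (V_GS − V_TN)², so V_GS − V_TN = √(2 I_D / k_n) = √(2 × 1.81 / 4.096) = 0.94 V.
V_GS = 0.74 + 0.94 = 1.68 V.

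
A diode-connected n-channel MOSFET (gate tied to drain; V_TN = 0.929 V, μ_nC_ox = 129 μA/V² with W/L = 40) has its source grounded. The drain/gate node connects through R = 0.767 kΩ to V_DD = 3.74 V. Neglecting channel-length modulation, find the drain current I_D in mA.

I_D = 2.41 mA

With gate tied to drain, V_GS = V_DS ≥ V_GS − V_TN, so the device is in saturation.
k_n = μ_nC_ox · (W/L) = 5.16 mA/V².
KCL at the drain: ½ k_n (V_GS − V_TN)² = (V_DD − V_GS)/R.
Let x = V_GS − 0.929. Then 1.98 x² + x − 2.811 = 0, giving x = 0.966 V (positive root), so V_GS = 1.89 V.
I_D = (V_DD − V_GS)/R = (3.74 − 1.89) / 0.767 = 2.41 mA.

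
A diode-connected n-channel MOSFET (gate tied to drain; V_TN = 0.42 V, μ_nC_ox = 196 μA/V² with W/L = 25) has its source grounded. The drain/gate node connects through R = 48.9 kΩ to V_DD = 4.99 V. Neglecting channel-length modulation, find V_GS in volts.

V_GS = 0.611 V

With gate tied to drain, V_GS = V_DS ≥ V_GS − V_TN, so the device is in saturation.
k_n = μ_nC_ox · (W/L) = 4.9 mA/V².
KCL at the drain: ½ k_n (V_GS − V_TN)² = (V_DD − V_GS)/R.
Let x = V_GS − 0.42. Then 120 x² + x − 4.57 = 0, giving x = 0.191 V (positive root), so V_GS = 0.611 V.
I_D = (V_DD − V_GS)/R = (4.99 − 0.611) / 48.9 = 0.0895 mA.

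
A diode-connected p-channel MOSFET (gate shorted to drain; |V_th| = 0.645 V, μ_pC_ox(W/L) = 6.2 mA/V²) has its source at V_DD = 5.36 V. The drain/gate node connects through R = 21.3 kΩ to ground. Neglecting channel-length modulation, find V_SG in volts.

V_SG = 0.905 V

With gate tied to drain, V_SG = V_SD ≥ V_SG − |V_th|, so the device is in saturation.
KCL at the drain: ½ k_p (V_SG − |V_th|)² = (V_DD − V_SG)/R.
Let x = V_SG − 0.645. Then 66 x² + x − 4.715 = 0, giving x = 0.26 V (positive root), so V_SG = 0.905 V.
I_D = (V_DD − V_SG)/R = (5.36 − 0.905) / 21.3 = 0.209 mA.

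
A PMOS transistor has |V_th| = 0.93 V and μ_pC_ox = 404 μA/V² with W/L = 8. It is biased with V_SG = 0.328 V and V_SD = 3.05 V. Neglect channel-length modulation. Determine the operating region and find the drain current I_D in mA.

V_SG = 0.328 V < |V_th| = 0.93 V, so the transistor is in cutoff.

Cutoff; I_D = 0 mA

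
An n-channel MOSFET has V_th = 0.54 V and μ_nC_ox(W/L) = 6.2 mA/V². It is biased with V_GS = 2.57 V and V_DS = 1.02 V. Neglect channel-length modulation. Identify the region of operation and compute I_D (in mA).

V_ov = V_GS − V_th = 2.57 − 0.54 = 2.03 V.
Since V_DS = 1.02 V < V_ov = 2.03 V, the device is in the triode region.
I_D = k_n [V_ov · V_DS − ½ V_DS²] = 6.2 × [2.03 × 1.02 − 0.5 × 1.02²] = 9.61 mA.

Triode; I_D = 9.61 mA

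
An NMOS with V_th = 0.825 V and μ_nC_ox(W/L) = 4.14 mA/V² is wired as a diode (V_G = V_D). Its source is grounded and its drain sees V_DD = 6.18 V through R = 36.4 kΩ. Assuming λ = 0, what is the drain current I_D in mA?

I_D = 0.140 mA

With gate tied to drain, V_GS = V_DS ≥ V_GS − V_th, so the device is in saturation.
KCL at the drain: ½ k_n (V_GS − V_th)² = (V_DD − V_GS)/R.
Let x = V_GS − 0.825. Then 75.3 x² + x − 5.355 = 0, giving x = 0.26 V (positive root), so V_GS = 1.09 V.
I_D = (V_DD − V_GS)/R = (6.18 − 1.09) / 36.4 = 0.14 mA.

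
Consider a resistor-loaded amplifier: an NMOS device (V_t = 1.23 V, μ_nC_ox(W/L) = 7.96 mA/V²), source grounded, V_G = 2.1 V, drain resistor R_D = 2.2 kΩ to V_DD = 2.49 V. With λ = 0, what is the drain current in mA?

V_GS = V_G = 2.1 V, so V_ov = 2.1 − 1.23 = 0.87 V.
Assume saturation: I_D = ½ k_n V_ov² = 0.5 × 7.96 × 0.87² = 3.01 mA, giving V_DS = V_DD − I_D R_D = 2.49 − 3.01 × 2.2 = -4.14 V.
But -4.14 V < V_ov = 0.87 V, so the device is actually in triode.
In triode I_D = k_n[V_ov V_DS − ½ V_DS²] and I_D = (V_DD − V_DS)/R_D. Equating: 8.76 V_DS² − 16.24 V_DS + 2.49 = 0, giving V_DS = 0.169 V (the root below V_ov).
I_D = (2.49 − 0.169) / 2.2 = 1.06 mA.

I_D = 1.06 mA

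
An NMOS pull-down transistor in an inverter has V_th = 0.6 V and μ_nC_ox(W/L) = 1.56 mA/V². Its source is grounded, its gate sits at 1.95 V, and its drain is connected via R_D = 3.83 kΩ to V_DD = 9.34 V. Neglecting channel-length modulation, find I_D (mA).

V_GS = V_G = 1.95 V, so V_ov = 1.95 − 0.6 = 1.35 V.
Assume saturation: I_D = ½ k_n V_ov² = 0.5 × 1.56 × 1.35² = 1.42 mA, giving V_DS = V_DD − I_D R_D = 9.34 − 1.42 × 3.83 = 3.9 V.
V_DS = 3.9 V ≥ V_ov = 1.35 V, confirming saturation.

I_D = 1.42 mA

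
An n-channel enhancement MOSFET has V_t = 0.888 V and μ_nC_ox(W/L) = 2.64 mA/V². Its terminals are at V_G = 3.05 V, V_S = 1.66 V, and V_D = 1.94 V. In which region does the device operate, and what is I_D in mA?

Triode; I_D = 0.268 mA

V_GS = V_G − V_S = 3.05 − 1.66 = 1.39 V; V_DS = V_D − V_S = 1.94 − 1.66 = 0.28 V.
V_ov = V_GS − V_t = 1.39 − 0.888 = 0.502 V.
Since V_DS = 0.28 V < V_ov = 0.502 V, the device is in the triode region.
I_D = k_n [V_ov · V_DS − ½ V_DS²] = 2.64 × [0.502 × 0.28 − 0.5 × 0.28²] = 0.268 mA.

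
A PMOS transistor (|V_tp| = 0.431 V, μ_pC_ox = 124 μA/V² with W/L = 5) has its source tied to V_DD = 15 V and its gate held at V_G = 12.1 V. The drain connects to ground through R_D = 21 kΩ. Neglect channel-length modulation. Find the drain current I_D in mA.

I_D = 0.690 mA

V_SG = V_DD − V_G = 15 − 12.1 = 2.9 V, so V_ov = 2.9 − 0.431 = 2.47 V.
k_p = μ_pC_ox · (W/L) = 0.62 mA/V².
Assume saturation: I_D = ½ k_p V_ov² = 0.5 × 0.62 × 2.47² = 1.89 mA, giving V_SD = V_DD − I_D R_D = 15 − 1.89 × 21 = -24.7 V.
But -24.7 V < V_ov = 2.47 V, so the device is actually in triode.
In triode I_D = k_p[V_ov V_SD − ½ V_SD²] and I_D = (V_DD − V_SD)/R_D. Equating: 6.51 V_SD² − 33.15 V_SD + 15 = 0, giving V_SD = 0.502 V (the root below V_ov).
I_D = (15 − 0.502) / 21 = 0.69 mA.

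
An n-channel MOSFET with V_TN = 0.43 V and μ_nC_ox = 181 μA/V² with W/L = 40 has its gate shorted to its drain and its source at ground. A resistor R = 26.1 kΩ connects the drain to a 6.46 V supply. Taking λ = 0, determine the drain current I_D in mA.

I_D = 0.222 mA

With gate tied to drain, V_GS = V_DS ≥ V_GS − V_TN, so the device is in saturation.
k_n = μ_nC_ox · (W/L) = 7.24 mA/V².
KCL at the drain: ½ k_n (V_GS − V_TN)² = (V_DD − V_GS)/R.
Let x = V_GS − 0.43. Then 94.5 x² + x − 6.03 = 0, giving x = 0.247 V (positive root), so V_GS = 0.677 V.
I_D = (V_DD − V_GS)/R = (6.46 − 0.677) / 26.1 = 0.222 mA.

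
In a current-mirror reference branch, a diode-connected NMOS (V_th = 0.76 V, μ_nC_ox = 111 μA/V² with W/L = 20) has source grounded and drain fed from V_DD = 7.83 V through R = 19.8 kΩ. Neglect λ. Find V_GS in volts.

V_GS = 1.30 V

With gate tied to drain, V_GS = V_DS ≥ V_GS − V_th, so the device is in saturation.
k_n = μ_nC_ox · (W/L) = 2.22 mA/V².
KCL at the drain: ½ k_n (V_GS − V_th)² = (V_DD − V_GS)/R.
Let x = V_GS − 0.76. Then 22 x² + x − 7.07 = 0, giving x = 0.545 V (positive root), so V_GS = 1.3 V.
I_D = (V_DD − V_GS)/R = (7.83 − 1.3) / 19.8 = 0.33 mA.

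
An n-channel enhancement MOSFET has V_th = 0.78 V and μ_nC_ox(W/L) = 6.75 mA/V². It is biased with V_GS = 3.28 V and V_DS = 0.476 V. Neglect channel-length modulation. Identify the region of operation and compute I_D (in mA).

V_ov = V_GS − V_th = 3.28 − 0.78 = 2.5 V.
Since V_DS = 0.476 V < V_ov = 2.5 V, the device is in the triode region.
I_D = k_n [V_ov · V_DS − ½ V_DS²] = 6.75 × [2.5 × 0.476 − 0.5 × 0.476²] = 7.27 mA.

Triode; I_D = 7.27 mA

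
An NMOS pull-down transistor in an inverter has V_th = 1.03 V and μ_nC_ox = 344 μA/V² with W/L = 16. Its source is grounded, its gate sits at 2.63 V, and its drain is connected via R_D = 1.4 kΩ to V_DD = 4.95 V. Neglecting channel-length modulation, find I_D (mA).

V_GS = V_G = 2.63 V, so V_ov = 2.63 − 1.03 = 1.6 V.
k_n = μ_nC_ox · (W/L) = 5.504 mA/V².
Assume saturation: I_D = ½ k_n V_ov² = 0.5 × 5.504 × 1.6² = 7.05 mA, giving V_DS = V_DD − I_D R_D = 4.95 − 7.05 × 1.4 = -4.91 V.
But -4.91 V < V_ov = 1.6 V, so the device is actually in triode.
In triode I_D = k_n[V_ov V_DS − ½ V_DS²] and I_D = (V_DD − V_DS)/R_D. Equating: 3.85 V_DS² − 13.33 V_DS + 4.95 = 0, giving V_DS = 0.423 V (the root below V_ov).
I_D = (4.95 − 0.423) / 1.4 = 3.23 mA.

I_D = 3.23 mA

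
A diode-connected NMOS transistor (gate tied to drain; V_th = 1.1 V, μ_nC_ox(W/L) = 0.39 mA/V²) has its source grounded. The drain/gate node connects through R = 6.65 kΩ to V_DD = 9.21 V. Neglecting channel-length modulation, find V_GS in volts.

With gate tied to drain, V_GS = V_DS ≥ V_GS − V_th, so the device is in saturation.
KCL at the drain: ½ k_n (V_GS − V_th)² = (V_DD − V_GS)/R.
Let x = V_GS − 1.1. Then 1.3 x² + x − 8.11 = 0, giving x = 2.14 V (positive root), so V_GS = 3.24 V.
I_D = (V_DD − V_GS)/R = (9.21 − 3.24) / 6.65 = 0.897 mA.

V_GS = 3.24 V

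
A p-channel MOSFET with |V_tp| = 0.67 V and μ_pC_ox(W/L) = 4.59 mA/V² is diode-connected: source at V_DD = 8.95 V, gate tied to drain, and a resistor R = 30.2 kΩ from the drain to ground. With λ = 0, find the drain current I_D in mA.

With gate tied to drain, V_SG = V_SD ≥ V_SG − |V_tp|, so the device is in saturation.
KCL at the drain: ½ k_p (V_SG − |V_tp|)² = (V_DD − V_SG)/R.
Let x = V_SG − 0.67. Then 69.3 x² + x − 8.28 = 0, giving x = 0.338 V (positive root), so V_SG = 1.01 V.
I_D = (V_DD − V_SG)/R = (8.95 − 1.01) / 30.2 = 0.263 mA.

I_D = 0.263 mA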